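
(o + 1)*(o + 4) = o^2 + 5*o + 4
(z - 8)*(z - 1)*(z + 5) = z^3 - 4*z^2 - 37*z + 40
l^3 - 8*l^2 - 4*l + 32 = (l - 8)*(l - 2)*(l + 2)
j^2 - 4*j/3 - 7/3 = (j - 7/3)*(j + 1)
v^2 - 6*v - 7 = (v - 7)*(v + 1)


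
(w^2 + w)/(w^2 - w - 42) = w*(w + 1)/(w^2 - w - 42)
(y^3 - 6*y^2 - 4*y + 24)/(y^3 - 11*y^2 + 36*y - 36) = (y + 2)/(y - 3)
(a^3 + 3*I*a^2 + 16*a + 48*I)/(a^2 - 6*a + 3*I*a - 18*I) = (a^2 + 16)/(a - 6)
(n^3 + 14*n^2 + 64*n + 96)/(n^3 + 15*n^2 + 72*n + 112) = (n + 6)/(n + 7)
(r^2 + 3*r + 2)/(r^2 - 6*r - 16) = (r + 1)/(r - 8)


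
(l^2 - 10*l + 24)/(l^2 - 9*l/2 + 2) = 2*(l - 6)/(2*l - 1)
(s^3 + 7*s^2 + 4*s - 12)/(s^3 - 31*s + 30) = (s + 2)/(s - 5)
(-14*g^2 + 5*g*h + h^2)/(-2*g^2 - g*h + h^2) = (7*g + h)/(g + h)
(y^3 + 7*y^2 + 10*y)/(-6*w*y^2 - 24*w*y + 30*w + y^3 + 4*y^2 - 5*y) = y*(y + 2)/(-6*w*y + 6*w + y^2 - y)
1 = 1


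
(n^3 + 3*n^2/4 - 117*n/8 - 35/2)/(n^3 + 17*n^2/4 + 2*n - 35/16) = 2*(n - 4)/(2*n - 1)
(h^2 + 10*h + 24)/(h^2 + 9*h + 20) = (h + 6)/(h + 5)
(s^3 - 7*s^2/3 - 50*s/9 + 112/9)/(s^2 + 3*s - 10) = (s^2 - s/3 - 56/9)/(s + 5)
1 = 1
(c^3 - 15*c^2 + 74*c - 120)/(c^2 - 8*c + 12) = (c^2 - 9*c + 20)/(c - 2)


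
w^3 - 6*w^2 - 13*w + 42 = (w - 7)*(w - 2)*(w + 3)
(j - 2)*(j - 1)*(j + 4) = j^3 + j^2 - 10*j + 8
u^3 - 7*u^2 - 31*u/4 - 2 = (u - 8)*(u + 1/2)^2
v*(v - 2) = v^2 - 2*v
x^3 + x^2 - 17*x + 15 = (x - 3)*(x - 1)*(x + 5)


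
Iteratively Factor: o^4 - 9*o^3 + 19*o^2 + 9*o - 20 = (o + 1)*(o^3 - 10*o^2 + 29*o - 20) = (o - 5)*(o + 1)*(o^2 - 5*o + 4) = (o - 5)*(o - 1)*(o + 1)*(o - 4)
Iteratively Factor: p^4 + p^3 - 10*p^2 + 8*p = (p + 4)*(p^3 - 3*p^2 + 2*p) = (p - 2)*(p + 4)*(p^2 - p) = p*(p - 2)*(p + 4)*(p - 1)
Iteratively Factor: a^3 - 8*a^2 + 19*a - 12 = (a - 3)*(a^2 - 5*a + 4) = (a - 4)*(a - 3)*(a - 1)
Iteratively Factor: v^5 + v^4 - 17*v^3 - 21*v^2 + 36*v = (v)*(v^4 + v^3 - 17*v^2 - 21*v + 36) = v*(v - 1)*(v^3 + 2*v^2 - 15*v - 36) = v*(v - 4)*(v - 1)*(v^2 + 6*v + 9) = v*(v - 4)*(v - 1)*(v + 3)*(v + 3)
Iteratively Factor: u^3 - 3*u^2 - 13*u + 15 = (u + 3)*(u^2 - 6*u + 5) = (u - 1)*(u + 3)*(u - 5)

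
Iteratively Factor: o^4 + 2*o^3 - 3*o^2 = (o)*(o^3 + 2*o^2 - 3*o) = o^2*(o^2 + 2*o - 3) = o^2*(o - 1)*(o + 3)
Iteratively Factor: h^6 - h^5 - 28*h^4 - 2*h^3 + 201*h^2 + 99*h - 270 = (h - 3)*(h^5 + 2*h^4 - 22*h^3 - 68*h^2 - 3*h + 90) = (h - 3)*(h + 3)*(h^4 - h^3 - 19*h^2 - 11*h + 30) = (h - 3)*(h + 2)*(h + 3)*(h^3 - 3*h^2 - 13*h + 15) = (h - 3)*(h - 1)*(h + 2)*(h + 3)*(h^2 - 2*h - 15) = (h - 5)*(h - 3)*(h - 1)*(h + 2)*(h + 3)*(h + 3)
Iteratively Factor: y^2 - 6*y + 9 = (y - 3)*(y - 3)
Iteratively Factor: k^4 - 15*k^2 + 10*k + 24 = (k + 4)*(k^3 - 4*k^2 + k + 6) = (k - 3)*(k + 4)*(k^2 - k - 2) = (k - 3)*(k + 1)*(k + 4)*(k - 2)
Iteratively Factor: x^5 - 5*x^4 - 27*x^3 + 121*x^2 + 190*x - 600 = (x + 3)*(x^4 - 8*x^3 - 3*x^2 + 130*x - 200) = (x + 3)*(x + 4)*(x^3 - 12*x^2 + 45*x - 50) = (x - 5)*(x + 3)*(x + 4)*(x^2 - 7*x + 10) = (x - 5)^2*(x + 3)*(x + 4)*(x - 2)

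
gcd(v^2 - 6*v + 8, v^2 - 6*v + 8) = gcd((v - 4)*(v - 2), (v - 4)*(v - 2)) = v^2 - 6*v + 8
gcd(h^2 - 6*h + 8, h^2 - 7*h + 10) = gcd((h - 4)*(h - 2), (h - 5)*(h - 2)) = h - 2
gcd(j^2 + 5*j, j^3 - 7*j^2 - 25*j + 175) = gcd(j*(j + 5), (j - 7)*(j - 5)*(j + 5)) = j + 5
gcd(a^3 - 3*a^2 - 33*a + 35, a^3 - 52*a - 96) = 1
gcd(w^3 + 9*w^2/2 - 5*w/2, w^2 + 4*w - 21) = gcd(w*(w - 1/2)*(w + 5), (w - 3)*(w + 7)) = 1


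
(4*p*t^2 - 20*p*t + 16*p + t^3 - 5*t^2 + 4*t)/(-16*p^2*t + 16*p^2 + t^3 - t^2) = (4 - t)/(4*p - t)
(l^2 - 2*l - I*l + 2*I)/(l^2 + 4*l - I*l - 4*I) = (l - 2)/(l + 4)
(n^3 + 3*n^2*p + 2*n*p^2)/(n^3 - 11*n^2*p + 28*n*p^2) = (n^2 + 3*n*p + 2*p^2)/(n^2 - 11*n*p + 28*p^2)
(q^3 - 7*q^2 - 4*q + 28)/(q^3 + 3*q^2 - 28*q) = (q^3 - 7*q^2 - 4*q + 28)/(q*(q^2 + 3*q - 28))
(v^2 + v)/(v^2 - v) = (v + 1)/(v - 1)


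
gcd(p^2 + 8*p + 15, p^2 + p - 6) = p + 3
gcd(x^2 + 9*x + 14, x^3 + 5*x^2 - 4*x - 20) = x + 2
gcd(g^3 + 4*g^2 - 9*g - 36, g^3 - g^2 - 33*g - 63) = g + 3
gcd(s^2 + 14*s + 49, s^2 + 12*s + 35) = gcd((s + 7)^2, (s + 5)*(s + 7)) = s + 7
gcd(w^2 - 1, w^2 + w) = w + 1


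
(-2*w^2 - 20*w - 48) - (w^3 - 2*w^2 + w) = -w^3 - 21*w - 48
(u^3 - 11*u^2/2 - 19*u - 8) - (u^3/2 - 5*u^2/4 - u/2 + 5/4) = u^3/2 - 17*u^2/4 - 37*u/2 - 37/4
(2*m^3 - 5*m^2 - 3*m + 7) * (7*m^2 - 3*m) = 14*m^5 - 41*m^4 - 6*m^3 + 58*m^2 - 21*m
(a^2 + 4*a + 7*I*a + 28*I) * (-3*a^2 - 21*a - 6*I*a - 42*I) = -3*a^4 - 33*a^3 - 27*I*a^3 - 42*a^2 - 297*I*a^2 + 462*a - 756*I*a + 1176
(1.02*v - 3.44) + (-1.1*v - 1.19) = -0.0800000000000001*v - 4.63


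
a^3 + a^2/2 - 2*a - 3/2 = (a - 3/2)*(a + 1)^2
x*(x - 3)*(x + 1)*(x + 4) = x^4 + 2*x^3 - 11*x^2 - 12*x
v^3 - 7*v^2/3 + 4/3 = (v - 2)*(v - 1)*(v + 2/3)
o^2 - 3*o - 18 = (o - 6)*(o + 3)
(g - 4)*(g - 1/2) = g^2 - 9*g/2 + 2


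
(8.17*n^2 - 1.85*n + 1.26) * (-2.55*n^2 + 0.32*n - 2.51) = -20.8335*n^4 + 7.3319*n^3 - 24.3117*n^2 + 5.0467*n - 3.1626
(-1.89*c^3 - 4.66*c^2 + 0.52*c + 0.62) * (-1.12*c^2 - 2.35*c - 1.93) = 2.1168*c^5 + 9.6607*c^4 + 14.0163*c^3 + 7.0774*c^2 - 2.4606*c - 1.1966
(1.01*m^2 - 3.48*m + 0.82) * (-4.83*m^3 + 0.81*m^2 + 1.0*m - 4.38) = -4.8783*m^5 + 17.6265*m^4 - 5.7694*m^3 - 7.2396*m^2 + 16.0624*m - 3.5916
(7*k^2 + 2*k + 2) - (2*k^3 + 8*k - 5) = -2*k^3 + 7*k^2 - 6*k + 7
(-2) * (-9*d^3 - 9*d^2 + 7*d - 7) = 18*d^3 + 18*d^2 - 14*d + 14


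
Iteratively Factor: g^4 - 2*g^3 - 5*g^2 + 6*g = (g + 2)*(g^3 - 4*g^2 + 3*g) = g*(g + 2)*(g^2 - 4*g + 3) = g*(g - 3)*(g + 2)*(g - 1)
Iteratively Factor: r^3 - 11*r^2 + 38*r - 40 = (r - 2)*(r^2 - 9*r + 20) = (r - 5)*(r - 2)*(r - 4)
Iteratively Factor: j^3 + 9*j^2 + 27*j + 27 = (j + 3)*(j^2 + 6*j + 9) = (j + 3)^2*(j + 3)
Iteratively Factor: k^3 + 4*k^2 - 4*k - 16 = (k - 2)*(k^2 + 6*k + 8) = (k - 2)*(k + 4)*(k + 2)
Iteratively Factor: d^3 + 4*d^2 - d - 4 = (d - 1)*(d^2 + 5*d + 4) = (d - 1)*(d + 1)*(d + 4)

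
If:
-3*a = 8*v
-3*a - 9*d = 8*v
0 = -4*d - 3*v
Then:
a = 0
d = 0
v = 0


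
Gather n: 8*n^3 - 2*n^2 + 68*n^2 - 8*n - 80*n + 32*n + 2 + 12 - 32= 8*n^3 + 66*n^2 - 56*n - 18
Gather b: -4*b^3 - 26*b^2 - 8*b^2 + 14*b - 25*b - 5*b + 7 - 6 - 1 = -4*b^3 - 34*b^2 - 16*b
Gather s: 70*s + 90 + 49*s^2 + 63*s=49*s^2 + 133*s + 90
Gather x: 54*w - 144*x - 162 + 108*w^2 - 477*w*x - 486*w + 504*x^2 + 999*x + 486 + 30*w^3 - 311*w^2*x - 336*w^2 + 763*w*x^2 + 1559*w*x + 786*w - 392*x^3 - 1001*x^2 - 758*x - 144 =30*w^3 - 228*w^2 + 354*w - 392*x^3 + x^2*(763*w - 497) + x*(-311*w^2 + 1082*w + 97) + 180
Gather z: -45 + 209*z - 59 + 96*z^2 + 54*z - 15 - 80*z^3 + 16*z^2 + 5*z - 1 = -80*z^3 + 112*z^2 + 268*z - 120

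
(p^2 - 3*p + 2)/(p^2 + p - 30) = (p^2 - 3*p + 2)/(p^2 + p - 30)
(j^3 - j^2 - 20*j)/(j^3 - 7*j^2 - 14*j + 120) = j/(j - 6)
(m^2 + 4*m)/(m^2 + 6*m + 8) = m/(m + 2)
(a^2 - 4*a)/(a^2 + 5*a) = (a - 4)/(a + 5)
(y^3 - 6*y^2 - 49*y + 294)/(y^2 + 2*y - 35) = (y^2 - 13*y + 42)/(y - 5)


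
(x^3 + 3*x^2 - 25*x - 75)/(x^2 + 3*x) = x - 25/x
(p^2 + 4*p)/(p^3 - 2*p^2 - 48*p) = (p + 4)/(p^2 - 2*p - 48)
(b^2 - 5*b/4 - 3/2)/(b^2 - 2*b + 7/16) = 4*(4*b^2 - 5*b - 6)/(16*b^2 - 32*b + 7)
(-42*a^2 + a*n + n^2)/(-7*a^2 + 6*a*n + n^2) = (6*a - n)/(a - n)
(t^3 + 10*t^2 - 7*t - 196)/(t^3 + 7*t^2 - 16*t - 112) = (t + 7)/(t + 4)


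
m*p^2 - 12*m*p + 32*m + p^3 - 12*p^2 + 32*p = (m + p)*(p - 8)*(p - 4)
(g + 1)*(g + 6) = g^2 + 7*g + 6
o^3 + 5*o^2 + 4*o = o*(o + 1)*(o + 4)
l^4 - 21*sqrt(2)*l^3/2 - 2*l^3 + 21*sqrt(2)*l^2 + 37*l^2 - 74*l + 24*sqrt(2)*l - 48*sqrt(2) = (l - 2)*(l - 8*sqrt(2))*(l - 3*sqrt(2))*(l + sqrt(2)/2)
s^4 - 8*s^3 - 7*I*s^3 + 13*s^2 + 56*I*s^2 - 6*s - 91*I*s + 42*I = (s - 6)*(s - 1)^2*(s - 7*I)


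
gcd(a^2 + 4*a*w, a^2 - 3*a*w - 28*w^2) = a + 4*w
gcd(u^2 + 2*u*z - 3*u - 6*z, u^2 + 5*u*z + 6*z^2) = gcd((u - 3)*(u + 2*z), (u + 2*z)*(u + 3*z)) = u + 2*z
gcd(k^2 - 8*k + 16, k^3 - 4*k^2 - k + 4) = k - 4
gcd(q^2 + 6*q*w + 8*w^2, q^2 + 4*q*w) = q + 4*w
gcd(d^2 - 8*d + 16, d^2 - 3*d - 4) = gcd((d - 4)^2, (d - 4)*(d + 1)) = d - 4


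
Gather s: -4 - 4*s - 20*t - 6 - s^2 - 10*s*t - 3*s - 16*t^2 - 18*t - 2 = -s^2 + s*(-10*t - 7) - 16*t^2 - 38*t - 12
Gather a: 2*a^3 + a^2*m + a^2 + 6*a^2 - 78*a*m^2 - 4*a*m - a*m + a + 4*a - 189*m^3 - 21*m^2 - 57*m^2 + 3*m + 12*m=2*a^3 + a^2*(m + 7) + a*(-78*m^2 - 5*m + 5) - 189*m^3 - 78*m^2 + 15*m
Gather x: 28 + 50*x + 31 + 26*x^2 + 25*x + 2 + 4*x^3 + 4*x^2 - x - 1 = 4*x^3 + 30*x^2 + 74*x + 60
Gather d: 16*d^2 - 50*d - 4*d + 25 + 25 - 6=16*d^2 - 54*d + 44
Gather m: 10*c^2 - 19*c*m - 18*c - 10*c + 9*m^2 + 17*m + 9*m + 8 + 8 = 10*c^2 - 28*c + 9*m^2 + m*(26 - 19*c) + 16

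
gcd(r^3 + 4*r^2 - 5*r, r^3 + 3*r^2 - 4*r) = r^2 - r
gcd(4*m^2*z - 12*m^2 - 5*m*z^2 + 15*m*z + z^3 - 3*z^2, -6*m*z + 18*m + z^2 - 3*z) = z - 3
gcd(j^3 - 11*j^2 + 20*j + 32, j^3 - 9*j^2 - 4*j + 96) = j^2 - 12*j + 32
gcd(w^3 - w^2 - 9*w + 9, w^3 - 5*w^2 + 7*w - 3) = w^2 - 4*w + 3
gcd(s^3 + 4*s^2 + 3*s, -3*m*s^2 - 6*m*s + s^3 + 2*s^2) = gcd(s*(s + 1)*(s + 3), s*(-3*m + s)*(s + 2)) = s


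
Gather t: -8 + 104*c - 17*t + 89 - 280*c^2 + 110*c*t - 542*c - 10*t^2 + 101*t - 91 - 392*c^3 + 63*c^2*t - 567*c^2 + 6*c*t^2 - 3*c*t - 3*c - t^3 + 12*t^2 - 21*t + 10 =-392*c^3 - 847*c^2 - 441*c - t^3 + t^2*(6*c + 2) + t*(63*c^2 + 107*c + 63)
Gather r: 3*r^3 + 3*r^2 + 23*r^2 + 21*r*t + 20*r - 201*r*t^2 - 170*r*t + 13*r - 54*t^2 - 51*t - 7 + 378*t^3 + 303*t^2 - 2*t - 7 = 3*r^3 + 26*r^2 + r*(-201*t^2 - 149*t + 33) + 378*t^3 + 249*t^2 - 53*t - 14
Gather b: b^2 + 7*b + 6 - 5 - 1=b^2 + 7*b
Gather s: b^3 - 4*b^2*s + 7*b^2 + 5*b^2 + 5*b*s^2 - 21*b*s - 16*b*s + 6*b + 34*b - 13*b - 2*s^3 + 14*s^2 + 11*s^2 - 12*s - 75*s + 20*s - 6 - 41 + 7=b^3 + 12*b^2 + 27*b - 2*s^3 + s^2*(5*b + 25) + s*(-4*b^2 - 37*b - 67) - 40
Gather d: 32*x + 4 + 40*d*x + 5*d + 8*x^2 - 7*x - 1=d*(40*x + 5) + 8*x^2 + 25*x + 3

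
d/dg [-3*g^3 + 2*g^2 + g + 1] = -9*g^2 + 4*g + 1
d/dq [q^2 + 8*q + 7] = 2*q + 8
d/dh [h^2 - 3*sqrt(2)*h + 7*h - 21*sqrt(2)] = 2*h - 3*sqrt(2) + 7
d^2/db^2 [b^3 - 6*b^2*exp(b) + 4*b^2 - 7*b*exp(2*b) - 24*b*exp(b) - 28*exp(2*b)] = -6*b^2*exp(b) - 28*b*exp(2*b) - 48*b*exp(b) + 6*b - 140*exp(2*b) - 60*exp(b) + 8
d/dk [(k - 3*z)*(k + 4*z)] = 2*k + z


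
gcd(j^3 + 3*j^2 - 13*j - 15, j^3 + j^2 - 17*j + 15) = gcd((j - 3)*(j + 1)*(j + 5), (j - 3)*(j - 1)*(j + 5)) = j^2 + 2*j - 15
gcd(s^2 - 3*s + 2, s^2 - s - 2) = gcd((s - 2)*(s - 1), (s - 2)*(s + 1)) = s - 2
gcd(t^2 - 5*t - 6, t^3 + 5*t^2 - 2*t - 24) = 1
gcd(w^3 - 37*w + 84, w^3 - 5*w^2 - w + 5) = 1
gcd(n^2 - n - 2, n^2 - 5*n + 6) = n - 2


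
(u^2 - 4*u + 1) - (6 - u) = u^2 - 3*u - 5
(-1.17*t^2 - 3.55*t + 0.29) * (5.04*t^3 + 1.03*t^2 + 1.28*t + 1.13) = -5.8968*t^5 - 19.0971*t^4 - 3.6925*t^3 - 5.5674*t^2 - 3.6403*t + 0.3277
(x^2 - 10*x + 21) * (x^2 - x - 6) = x^4 - 11*x^3 + 25*x^2 + 39*x - 126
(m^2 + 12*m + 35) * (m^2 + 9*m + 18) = m^4 + 21*m^3 + 161*m^2 + 531*m + 630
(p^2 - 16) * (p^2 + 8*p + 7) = p^4 + 8*p^3 - 9*p^2 - 128*p - 112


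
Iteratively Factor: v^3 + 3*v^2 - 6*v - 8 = (v + 1)*(v^2 + 2*v - 8) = (v - 2)*(v + 1)*(v + 4)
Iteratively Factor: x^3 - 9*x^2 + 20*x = (x - 4)*(x^2 - 5*x) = x*(x - 4)*(x - 5)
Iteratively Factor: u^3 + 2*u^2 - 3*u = (u - 1)*(u^2 + 3*u) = u*(u - 1)*(u + 3)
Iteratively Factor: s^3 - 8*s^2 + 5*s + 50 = (s - 5)*(s^2 - 3*s - 10) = (s - 5)*(s + 2)*(s - 5)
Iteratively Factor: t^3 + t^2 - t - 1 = (t - 1)*(t^2 + 2*t + 1) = (t - 1)*(t + 1)*(t + 1)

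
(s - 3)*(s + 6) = s^2 + 3*s - 18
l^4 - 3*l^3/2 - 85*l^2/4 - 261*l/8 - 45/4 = (l - 6)*(l + 1/2)*(l + 3/2)*(l + 5/2)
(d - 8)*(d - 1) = d^2 - 9*d + 8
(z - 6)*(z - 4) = z^2 - 10*z + 24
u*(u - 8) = u^2 - 8*u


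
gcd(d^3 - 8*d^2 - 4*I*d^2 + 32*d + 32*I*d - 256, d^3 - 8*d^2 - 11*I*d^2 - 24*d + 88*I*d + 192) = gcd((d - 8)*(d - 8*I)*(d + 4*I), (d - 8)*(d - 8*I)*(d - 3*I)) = d^2 + d*(-8 - 8*I) + 64*I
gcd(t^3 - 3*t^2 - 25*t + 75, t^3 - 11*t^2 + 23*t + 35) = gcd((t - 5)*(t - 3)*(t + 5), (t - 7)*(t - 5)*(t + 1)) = t - 5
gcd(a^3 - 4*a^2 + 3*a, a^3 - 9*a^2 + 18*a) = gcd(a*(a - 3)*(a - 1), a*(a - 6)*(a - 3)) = a^2 - 3*a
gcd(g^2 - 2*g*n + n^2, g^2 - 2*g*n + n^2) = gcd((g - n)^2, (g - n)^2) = g^2 - 2*g*n + n^2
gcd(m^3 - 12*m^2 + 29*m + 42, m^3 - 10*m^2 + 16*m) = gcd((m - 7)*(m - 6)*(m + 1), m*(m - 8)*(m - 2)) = 1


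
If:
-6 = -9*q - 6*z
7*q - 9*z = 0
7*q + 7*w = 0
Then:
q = 18/41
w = -18/41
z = 14/41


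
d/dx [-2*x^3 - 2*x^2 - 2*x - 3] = -6*x^2 - 4*x - 2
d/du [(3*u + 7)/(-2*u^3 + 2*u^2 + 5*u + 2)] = (12*u^3 + 36*u^2 - 28*u - 29)/(4*u^6 - 8*u^5 - 16*u^4 + 12*u^3 + 33*u^2 + 20*u + 4)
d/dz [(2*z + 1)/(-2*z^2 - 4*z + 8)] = (z^2 + z + 5)/(z^4 + 4*z^3 - 4*z^2 - 16*z + 16)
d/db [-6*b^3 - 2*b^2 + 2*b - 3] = -18*b^2 - 4*b + 2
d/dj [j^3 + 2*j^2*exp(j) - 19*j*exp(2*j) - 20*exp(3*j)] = 2*j^2*exp(j) + 3*j^2 - 38*j*exp(2*j) + 4*j*exp(j) - 60*exp(3*j) - 19*exp(2*j)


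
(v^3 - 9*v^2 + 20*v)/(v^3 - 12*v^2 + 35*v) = (v - 4)/(v - 7)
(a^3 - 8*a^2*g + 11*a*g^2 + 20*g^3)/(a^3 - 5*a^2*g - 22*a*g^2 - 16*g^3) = (a^2 - 9*a*g + 20*g^2)/(a^2 - 6*a*g - 16*g^2)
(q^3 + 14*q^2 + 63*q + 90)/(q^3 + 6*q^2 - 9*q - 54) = (q + 5)/(q - 3)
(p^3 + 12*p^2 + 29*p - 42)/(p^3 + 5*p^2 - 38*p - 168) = (p^2 + 5*p - 6)/(p^2 - 2*p - 24)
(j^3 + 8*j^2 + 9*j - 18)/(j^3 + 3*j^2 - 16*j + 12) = (j + 3)/(j - 2)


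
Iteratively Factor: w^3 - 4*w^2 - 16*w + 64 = (w - 4)*(w^2 - 16) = (w - 4)*(w + 4)*(w - 4)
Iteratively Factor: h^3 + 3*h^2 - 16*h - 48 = (h - 4)*(h^2 + 7*h + 12) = (h - 4)*(h + 4)*(h + 3)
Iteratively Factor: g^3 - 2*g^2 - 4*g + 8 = (g + 2)*(g^2 - 4*g + 4) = (g - 2)*(g + 2)*(g - 2)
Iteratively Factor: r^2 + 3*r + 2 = (r + 1)*(r + 2)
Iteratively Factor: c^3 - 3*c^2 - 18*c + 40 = (c - 2)*(c^2 - c - 20) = (c - 5)*(c - 2)*(c + 4)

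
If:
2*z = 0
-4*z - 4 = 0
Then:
No Solution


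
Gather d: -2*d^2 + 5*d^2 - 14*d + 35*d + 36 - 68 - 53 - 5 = 3*d^2 + 21*d - 90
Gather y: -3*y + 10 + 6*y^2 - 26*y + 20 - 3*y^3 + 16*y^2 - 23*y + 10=-3*y^3 + 22*y^2 - 52*y + 40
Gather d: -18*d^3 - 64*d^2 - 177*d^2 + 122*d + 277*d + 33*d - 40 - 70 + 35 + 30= -18*d^3 - 241*d^2 + 432*d - 45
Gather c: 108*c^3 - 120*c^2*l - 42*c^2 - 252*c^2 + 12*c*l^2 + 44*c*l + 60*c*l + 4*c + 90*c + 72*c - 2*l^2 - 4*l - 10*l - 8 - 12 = 108*c^3 + c^2*(-120*l - 294) + c*(12*l^2 + 104*l + 166) - 2*l^2 - 14*l - 20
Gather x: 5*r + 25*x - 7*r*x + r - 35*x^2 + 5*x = 6*r - 35*x^2 + x*(30 - 7*r)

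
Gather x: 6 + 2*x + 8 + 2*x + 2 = 4*x + 16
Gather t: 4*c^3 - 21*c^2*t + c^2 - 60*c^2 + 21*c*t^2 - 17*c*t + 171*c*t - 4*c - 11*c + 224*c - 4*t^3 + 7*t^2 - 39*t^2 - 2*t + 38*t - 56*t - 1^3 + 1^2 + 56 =4*c^3 - 59*c^2 + 209*c - 4*t^3 + t^2*(21*c - 32) + t*(-21*c^2 + 154*c - 20) + 56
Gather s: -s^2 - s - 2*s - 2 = -s^2 - 3*s - 2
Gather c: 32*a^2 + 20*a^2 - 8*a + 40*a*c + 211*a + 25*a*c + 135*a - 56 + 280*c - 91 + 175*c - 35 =52*a^2 + 338*a + c*(65*a + 455) - 182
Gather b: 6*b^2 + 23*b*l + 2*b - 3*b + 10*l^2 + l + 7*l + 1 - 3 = 6*b^2 + b*(23*l - 1) + 10*l^2 + 8*l - 2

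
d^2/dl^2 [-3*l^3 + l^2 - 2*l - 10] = 2 - 18*l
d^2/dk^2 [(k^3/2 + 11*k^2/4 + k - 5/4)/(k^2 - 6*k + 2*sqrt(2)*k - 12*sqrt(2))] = (-46*sqrt(2)*k^3 + 158*k^3 - 303*k^2 + 828*sqrt(2)*k^2 + 114*sqrt(2)*k + 1818*k - 228*sqrt(2) + 3140)/(2*(k^6 - 18*k^5 + 6*sqrt(2)*k^5 - 108*sqrt(2)*k^4 + 132*k^4 - 648*k^3 + 664*sqrt(2)*k^3 - 1584*sqrt(2)*k^2 + 2592*k^2 - 5184*k + 1728*sqrt(2)*k - 3456*sqrt(2)))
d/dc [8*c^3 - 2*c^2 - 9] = 4*c*(6*c - 1)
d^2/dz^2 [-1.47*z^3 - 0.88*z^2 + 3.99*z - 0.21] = -8.82*z - 1.76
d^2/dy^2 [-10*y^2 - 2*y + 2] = -20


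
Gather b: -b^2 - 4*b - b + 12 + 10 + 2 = -b^2 - 5*b + 24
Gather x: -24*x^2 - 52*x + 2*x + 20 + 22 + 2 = -24*x^2 - 50*x + 44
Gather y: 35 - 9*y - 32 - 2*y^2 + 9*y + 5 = 8 - 2*y^2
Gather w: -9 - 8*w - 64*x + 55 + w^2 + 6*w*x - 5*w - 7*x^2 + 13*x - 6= w^2 + w*(6*x - 13) - 7*x^2 - 51*x + 40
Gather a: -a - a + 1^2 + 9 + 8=18 - 2*a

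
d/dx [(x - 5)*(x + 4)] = 2*x - 1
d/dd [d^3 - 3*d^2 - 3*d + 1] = 3*d^2 - 6*d - 3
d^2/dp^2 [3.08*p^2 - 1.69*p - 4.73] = 6.16000000000000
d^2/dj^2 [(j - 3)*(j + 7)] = 2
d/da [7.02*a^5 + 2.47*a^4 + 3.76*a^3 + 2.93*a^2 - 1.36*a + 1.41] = 35.1*a^4 + 9.88*a^3 + 11.28*a^2 + 5.86*a - 1.36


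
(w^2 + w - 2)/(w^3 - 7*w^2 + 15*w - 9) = (w + 2)/(w^2 - 6*w + 9)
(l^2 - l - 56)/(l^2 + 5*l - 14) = (l - 8)/(l - 2)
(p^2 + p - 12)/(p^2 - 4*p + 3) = (p + 4)/(p - 1)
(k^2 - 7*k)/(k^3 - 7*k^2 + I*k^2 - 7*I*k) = 1/(k + I)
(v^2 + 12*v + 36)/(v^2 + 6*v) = (v + 6)/v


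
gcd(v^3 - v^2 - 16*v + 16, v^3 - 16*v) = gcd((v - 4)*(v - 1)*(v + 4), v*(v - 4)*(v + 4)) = v^2 - 16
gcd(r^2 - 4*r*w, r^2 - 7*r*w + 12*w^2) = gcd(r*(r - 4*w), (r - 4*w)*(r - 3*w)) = r - 4*w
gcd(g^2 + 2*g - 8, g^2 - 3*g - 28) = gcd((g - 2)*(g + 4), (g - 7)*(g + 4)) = g + 4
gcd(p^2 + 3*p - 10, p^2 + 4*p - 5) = p + 5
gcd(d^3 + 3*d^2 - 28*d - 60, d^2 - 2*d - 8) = d + 2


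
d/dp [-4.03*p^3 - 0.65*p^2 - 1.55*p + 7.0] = -12.09*p^2 - 1.3*p - 1.55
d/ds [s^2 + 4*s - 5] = 2*s + 4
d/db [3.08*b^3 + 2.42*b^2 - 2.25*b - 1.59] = 9.24*b^2 + 4.84*b - 2.25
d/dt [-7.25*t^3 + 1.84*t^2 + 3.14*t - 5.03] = -21.75*t^2 + 3.68*t + 3.14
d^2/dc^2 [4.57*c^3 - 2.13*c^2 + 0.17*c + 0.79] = 27.42*c - 4.26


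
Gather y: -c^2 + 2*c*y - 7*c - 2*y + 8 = -c^2 - 7*c + y*(2*c - 2) + 8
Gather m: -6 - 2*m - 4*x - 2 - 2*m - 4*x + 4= -4*m - 8*x - 4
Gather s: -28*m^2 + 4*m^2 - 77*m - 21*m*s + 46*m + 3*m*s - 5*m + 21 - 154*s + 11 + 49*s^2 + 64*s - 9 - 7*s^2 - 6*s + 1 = -24*m^2 - 36*m + 42*s^2 + s*(-18*m - 96) + 24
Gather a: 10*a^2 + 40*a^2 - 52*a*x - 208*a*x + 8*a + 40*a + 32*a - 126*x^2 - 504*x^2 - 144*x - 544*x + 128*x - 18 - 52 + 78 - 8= 50*a^2 + a*(80 - 260*x) - 630*x^2 - 560*x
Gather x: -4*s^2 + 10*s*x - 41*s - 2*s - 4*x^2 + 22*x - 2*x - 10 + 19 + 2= -4*s^2 - 43*s - 4*x^2 + x*(10*s + 20) + 11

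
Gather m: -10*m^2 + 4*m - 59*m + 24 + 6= -10*m^2 - 55*m + 30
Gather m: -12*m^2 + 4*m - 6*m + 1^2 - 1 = -12*m^2 - 2*m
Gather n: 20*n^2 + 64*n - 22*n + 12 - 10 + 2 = 20*n^2 + 42*n + 4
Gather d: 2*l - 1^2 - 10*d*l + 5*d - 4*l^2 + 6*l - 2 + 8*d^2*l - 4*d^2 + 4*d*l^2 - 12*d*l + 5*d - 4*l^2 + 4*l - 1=d^2*(8*l - 4) + d*(4*l^2 - 22*l + 10) - 8*l^2 + 12*l - 4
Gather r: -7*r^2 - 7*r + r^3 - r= r^3 - 7*r^2 - 8*r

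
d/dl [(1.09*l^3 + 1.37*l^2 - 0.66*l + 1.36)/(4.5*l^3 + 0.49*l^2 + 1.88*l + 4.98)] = (-5.6309*l^4 + 10.0384*l^3 + 0.823599999999999*l^2 + 12.3124*l - 5.8436)/(20.25*l^6 + 4.41*l^5 + 17.1601*l^4 + 46.6624*l^3 + 8.4148*l^2 + 18.7248*l + 24.8004)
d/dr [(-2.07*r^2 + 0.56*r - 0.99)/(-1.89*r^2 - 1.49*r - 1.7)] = (4.1427*r^2 + 3.2958*r - 2.4271)/(3.5721*r^4 + 5.6322*r^3 + 8.6461*r^2 + 5.066*r + 2.89)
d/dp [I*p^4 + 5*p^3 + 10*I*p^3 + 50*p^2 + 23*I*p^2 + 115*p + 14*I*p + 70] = 4*I*p^3 + p^2*(15 + 30*I) + p*(100 + 46*I) + 115 + 14*I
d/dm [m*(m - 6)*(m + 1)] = 3*m^2 - 10*m - 6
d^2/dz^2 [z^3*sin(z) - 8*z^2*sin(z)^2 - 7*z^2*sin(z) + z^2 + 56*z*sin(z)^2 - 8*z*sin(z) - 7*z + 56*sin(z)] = -z^3*sin(z) + 7*z^2*sin(z) + 6*z^2*cos(z) - 16*z^2*cos(2*z) + 14*z*sin(z) - 32*z*sin(2*z) - 28*z*cos(z) + 112*z*cos(2*z) - 70*sin(z) + 112*sin(2*z) - 16*cos(z) + 8*cos(2*z) - 6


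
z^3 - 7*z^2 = z^2*(z - 7)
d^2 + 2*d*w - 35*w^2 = (d - 5*w)*(d + 7*w)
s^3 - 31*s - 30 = (s - 6)*(s + 1)*(s + 5)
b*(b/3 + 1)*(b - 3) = b^3/3 - 3*b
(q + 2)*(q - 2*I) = q^2 + 2*q - 2*I*q - 4*I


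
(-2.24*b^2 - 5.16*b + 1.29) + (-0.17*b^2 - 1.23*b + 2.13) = -2.41*b^2 - 6.39*b + 3.42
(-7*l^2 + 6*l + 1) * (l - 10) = -7*l^3 + 76*l^2 - 59*l - 10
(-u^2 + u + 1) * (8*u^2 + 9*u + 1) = -8*u^4 - u^3 + 16*u^2 + 10*u + 1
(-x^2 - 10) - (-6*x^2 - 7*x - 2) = 5*x^2 + 7*x - 8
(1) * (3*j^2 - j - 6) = 3*j^2 - j - 6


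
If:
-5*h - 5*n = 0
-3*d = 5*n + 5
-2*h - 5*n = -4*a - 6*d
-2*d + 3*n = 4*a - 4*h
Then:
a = 15/32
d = -5/8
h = 5/8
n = -5/8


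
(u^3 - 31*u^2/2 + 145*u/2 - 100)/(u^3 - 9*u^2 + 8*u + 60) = (u^2 - 21*u/2 + 20)/(u^2 - 4*u - 12)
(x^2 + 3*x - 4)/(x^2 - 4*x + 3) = (x + 4)/(x - 3)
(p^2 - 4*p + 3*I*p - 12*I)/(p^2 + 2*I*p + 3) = (p - 4)/(p - I)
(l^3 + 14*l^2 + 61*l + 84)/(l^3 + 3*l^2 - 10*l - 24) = (l^2 + 10*l + 21)/(l^2 - l - 6)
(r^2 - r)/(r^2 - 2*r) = (r - 1)/(r - 2)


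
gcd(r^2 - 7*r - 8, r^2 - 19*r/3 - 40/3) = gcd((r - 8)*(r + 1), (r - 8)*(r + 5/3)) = r - 8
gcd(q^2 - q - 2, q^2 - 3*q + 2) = q - 2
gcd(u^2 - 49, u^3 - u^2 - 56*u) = u + 7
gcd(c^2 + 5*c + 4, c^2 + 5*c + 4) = c^2 + 5*c + 4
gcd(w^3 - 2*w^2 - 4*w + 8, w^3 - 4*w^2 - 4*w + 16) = w^2 - 4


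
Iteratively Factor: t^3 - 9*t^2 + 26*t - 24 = (t - 4)*(t^2 - 5*t + 6) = (t - 4)*(t - 2)*(t - 3)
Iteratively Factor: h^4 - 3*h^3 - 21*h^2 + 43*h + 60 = (h + 1)*(h^3 - 4*h^2 - 17*h + 60) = (h + 1)*(h + 4)*(h^2 - 8*h + 15) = (h - 5)*(h + 1)*(h + 4)*(h - 3)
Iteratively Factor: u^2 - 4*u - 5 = (u - 5)*(u + 1)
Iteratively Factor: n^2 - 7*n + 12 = (n - 4)*(n - 3)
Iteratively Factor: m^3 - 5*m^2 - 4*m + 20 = (m + 2)*(m^2 - 7*m + 10) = (m - 2)*(m + 2)*(m - 5)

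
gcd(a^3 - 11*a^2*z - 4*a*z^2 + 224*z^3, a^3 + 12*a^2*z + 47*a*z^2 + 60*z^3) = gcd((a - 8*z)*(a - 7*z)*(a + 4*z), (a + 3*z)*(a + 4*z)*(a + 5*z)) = a + 4*z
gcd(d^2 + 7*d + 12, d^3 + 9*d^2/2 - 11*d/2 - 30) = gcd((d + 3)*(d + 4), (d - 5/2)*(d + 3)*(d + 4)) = d^2 + 7*d + 12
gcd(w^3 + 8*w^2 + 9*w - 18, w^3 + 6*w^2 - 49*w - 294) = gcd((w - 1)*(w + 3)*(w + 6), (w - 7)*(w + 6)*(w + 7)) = w + 6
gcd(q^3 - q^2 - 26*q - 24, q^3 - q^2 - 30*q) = q - 6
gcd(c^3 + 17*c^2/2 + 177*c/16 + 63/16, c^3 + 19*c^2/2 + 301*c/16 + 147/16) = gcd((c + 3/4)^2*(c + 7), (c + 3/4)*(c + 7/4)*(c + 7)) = c^2 + 31*c/4 + 21/4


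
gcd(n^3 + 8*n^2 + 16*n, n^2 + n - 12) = n + 4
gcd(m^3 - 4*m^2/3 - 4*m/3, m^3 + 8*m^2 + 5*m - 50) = m - 2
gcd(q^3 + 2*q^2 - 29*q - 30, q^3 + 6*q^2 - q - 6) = q^2 + 7*q + 6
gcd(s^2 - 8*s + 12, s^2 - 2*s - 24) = s - 6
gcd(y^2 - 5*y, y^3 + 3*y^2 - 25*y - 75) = y - 5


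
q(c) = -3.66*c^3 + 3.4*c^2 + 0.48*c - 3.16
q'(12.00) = -1499.04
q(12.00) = -5832.28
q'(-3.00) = -118.74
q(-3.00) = 124.82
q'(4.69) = -209.15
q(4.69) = -303.69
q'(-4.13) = -214.89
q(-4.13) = 310.68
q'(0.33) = 1.53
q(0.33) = -2.76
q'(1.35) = -10.35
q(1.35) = -5.32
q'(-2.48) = -83.92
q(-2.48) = 72.39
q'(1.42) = -12.00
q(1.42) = -6.10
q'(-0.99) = -17.01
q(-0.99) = 3.25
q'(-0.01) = 0.41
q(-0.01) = -3.16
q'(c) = -10.98*c^2 + 6.8*c + 0.48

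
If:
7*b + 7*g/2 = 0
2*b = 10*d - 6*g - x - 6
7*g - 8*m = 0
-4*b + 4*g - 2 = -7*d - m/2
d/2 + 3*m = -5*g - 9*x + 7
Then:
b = 1312/9005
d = 4986/9005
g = -2624/9005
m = -2296/9005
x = 1790/1801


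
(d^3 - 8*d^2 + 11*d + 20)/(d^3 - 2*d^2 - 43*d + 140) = (d + 1)/(d + 7)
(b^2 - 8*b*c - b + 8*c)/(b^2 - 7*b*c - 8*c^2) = (b - 1)/(b + c)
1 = 1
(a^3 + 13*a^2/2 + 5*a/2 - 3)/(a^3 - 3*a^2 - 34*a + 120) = (2*a^2 + a - 1)/(2*(a^2 - 9*a + 20))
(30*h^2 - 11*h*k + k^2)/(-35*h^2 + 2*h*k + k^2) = (-6*h + k)/(7*h + k)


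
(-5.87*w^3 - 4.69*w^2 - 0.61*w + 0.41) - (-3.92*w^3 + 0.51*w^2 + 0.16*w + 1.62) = -1.95*w^3 - 5.2*w^2 - 0.77*w - 1.21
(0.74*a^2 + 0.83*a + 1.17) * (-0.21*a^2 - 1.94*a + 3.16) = -0.1554*a^4 - 1.6099*a^3 + 0.4825*a^2 + 0.353*a + 3.6972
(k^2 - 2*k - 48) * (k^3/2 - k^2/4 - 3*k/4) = k^5/2 - 5*k^4/4 - 97*k^3/4 + 27*k^2/2 + 36*k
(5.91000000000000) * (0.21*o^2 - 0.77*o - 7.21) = 1.2411*o^2 - 4.5507*o - 42.6111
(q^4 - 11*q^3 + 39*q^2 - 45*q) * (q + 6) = q^5 - 5*q^4 - 27*q^3 + 189*q^2 - 270*q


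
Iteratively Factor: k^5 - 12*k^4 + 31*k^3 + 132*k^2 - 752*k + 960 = (k + 4)*(k^4 - 16*k^3 + 95*k^2 - 248*k + 240) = (k - 3)*(k + 4)*(k^3 - 13*k^2 + 56*k - 80) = (k - 4)*(k - 3)*(k + 4)*(k^2 - 9*k + 20) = (k - 5)*(k - 4)*(k - 3)*(k + 4)*(k - 4)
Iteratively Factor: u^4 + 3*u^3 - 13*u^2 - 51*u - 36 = (u + 1)*(u^3 + 2*u^2 - 15*u - 36) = (u + 1)*(u + 3)*(u^2 - u - 12) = (u + 1)*(u + 3)^2*(u - 4)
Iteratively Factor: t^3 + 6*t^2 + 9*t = (t + 3)*(t^2 + 3*t) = (t + 3)^2*(t)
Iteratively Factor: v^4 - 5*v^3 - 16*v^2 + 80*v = (v + 4)*(v^3 - 9*v^2 + 20*v) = (v - 4)*(v + 4)*(v^2 - 5*v) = v*(v - 4)*(v + 4)*(v - 5)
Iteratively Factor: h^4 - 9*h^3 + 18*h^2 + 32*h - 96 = (h - 4)*(h^3 - 5*h^2 - 2*h + 24) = (h - 4)*(h - 3)*(h^2 - 2*h - 8) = (h - 4)^2*(h - 3)*(h + 2)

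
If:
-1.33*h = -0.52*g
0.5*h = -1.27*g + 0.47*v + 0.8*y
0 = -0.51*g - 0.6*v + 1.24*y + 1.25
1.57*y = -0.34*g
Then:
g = 0.44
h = 0.17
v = 1.52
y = -0.09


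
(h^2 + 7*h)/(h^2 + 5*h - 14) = h/(h - 2)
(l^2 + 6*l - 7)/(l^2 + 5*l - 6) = (l + 7)/(l + 6)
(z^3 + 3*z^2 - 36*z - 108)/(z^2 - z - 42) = (z^2 - 3*z - 18)/(z - 7)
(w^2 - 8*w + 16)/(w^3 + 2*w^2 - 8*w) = (w^2 - 8*w + 16)/(w*(w^2 + 2*w - 8))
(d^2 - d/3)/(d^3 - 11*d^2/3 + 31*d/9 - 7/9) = 3*d/(3*d^2 - 10*d + 7)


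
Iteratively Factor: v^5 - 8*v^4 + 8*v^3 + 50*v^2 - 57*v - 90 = (v - 3)*(v^4 - 5*v^3 - 7*v^2 + 29*v + 30) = (v - 5)*(v - 3)*(v^3 - 7*v - 6) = (v - 5)*(v - 3)*(v + 2)*(v^2 - 2*v - 3) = (v - 5)*(v - 3)*(v + 1)*(v + 2)*(v - 3)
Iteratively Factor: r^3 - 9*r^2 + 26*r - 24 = (r - 4)*(r^2 - 5*r + 6) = (r - 4)*(r - 3)*(r - 2)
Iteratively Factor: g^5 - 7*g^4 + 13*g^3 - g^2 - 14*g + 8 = (g - 1)*(g^4 - 6*g^3 + 7*g^2 + 6*g - 8) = (g - 4)*(g - 1)*(g^3 - 2*g^2 - g + 2) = (g - 4)*(g - 1)^2*(g^2 - g - 2) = (g - 4)*(g - 1)^2*(g + 1)*(g - 2)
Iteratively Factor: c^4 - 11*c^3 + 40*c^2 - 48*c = (c - 4)*(c^3 - 7*c^2 + 12*c) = (c - 4)^2*(c^2 - 3*c) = (c - 4)^2*(c - 3)*(c)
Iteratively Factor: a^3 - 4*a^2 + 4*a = (a)*(a^2 - 4*a + 4) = a*(a - 2)*(a - 2)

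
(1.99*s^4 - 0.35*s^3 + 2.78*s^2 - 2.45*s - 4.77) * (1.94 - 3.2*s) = -6.368*s^5 + 4.9806*s^4 - 9.575*s^3 + 13.2332*s^2 + 10.511*s - 9.2538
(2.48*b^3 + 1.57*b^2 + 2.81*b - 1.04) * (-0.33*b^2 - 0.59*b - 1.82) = -0.8184*b^5 - 1.9813*b^4 - 6.3672*b^3 - 4.1721*b^2 - 4.5006*b + 1.8928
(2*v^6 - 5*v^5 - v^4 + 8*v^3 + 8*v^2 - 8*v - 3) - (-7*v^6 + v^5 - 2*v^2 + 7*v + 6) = 9*v^6 - 6*v^5 - v^4 + 8*v^3 + 10*v^2 - 15*v - 9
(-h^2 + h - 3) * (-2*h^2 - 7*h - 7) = 2*h^4 + 5*h^3 + 6*h^2 + 14*h + 21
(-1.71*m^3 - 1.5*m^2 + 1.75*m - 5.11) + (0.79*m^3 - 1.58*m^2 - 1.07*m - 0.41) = -0.92*m^3 - 3.08*m^2 + 0.68*m - 5.52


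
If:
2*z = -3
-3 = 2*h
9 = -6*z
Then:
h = -3/2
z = -3/2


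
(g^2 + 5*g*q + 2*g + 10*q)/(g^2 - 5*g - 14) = (g + 5*q)/(g - 7)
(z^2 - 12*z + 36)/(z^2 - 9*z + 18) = (z - 6)/(z - 3)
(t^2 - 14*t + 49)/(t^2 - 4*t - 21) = (t - 7)/(t + 3)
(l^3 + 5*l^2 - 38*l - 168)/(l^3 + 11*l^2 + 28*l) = (l - 6)/l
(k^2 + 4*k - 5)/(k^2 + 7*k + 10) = (k - 1)/(k + 2)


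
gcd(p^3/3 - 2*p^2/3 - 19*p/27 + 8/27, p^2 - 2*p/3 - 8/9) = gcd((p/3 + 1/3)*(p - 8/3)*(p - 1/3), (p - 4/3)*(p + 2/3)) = 1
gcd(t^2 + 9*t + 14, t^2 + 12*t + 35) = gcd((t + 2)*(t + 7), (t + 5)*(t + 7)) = t + 7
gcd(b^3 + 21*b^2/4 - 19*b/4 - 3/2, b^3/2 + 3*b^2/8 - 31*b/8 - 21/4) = 1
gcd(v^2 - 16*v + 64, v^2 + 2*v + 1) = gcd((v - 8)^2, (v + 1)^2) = 1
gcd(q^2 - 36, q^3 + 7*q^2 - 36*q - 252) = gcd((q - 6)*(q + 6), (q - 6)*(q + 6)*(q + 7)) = q^2 - 36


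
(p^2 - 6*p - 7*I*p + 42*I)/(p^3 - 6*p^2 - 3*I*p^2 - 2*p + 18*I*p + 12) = (p - 7*I)/(p^2 - 3*I*p - 2)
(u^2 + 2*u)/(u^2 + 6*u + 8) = u/(u + 4)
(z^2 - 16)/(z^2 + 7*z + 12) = (z - 4)/(z + 3)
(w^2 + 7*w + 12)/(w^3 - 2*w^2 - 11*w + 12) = (w + 4)/(w^2 - 5*w + 4)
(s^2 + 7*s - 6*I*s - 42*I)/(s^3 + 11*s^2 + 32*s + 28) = (s - 6*I)/(s^2 + 4*s + 4)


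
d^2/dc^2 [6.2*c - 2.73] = 0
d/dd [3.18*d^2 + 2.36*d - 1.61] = 6.36*d + 2.36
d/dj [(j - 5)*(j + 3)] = 2*j - 2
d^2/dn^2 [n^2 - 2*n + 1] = 2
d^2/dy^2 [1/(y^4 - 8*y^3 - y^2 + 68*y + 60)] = 2*((-6*y^2 + 24*y + 1)*(y^4 - 8*y^3 - y^2 + 68*y + 60) + 4*(2*y^3 - 12*y^2 - y + 34)^2)/(y^4 - 8*y^3 - y^2 + 68*y + 60)^3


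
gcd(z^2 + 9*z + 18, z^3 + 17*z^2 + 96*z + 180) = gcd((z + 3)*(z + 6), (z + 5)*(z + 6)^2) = z + 6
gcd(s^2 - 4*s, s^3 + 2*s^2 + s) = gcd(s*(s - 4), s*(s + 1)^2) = s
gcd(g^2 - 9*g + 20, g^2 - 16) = g - 4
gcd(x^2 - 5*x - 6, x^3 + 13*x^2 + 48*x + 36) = x + 1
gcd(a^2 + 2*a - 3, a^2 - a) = a - 1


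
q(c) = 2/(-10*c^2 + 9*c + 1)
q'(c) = 2*(20*c - 9)/(-10*c^2 + 9*c + 1)^2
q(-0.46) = -0.38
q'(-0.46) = -1.32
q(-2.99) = -0.02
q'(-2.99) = -0.01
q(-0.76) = -0.17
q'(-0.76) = -0.36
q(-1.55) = -0.05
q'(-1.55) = -0.06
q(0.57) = 0.69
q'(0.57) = 0.58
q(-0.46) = -0.38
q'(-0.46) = -1.32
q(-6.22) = -0.00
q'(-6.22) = -0.00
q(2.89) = -0.04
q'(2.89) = 0.03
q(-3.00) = -0.02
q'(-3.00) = -0.01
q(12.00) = 0.00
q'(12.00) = 0.00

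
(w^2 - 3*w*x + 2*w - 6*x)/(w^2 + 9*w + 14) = (w - 3*x)/(w + 7)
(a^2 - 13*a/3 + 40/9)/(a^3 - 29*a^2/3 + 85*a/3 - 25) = (a - 8/3)/(a^2 - 8*a + 15)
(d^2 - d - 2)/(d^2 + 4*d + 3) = (d - 2)/(d + 3)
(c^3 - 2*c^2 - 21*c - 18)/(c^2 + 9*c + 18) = (c^2 - 5*c - 6)/(c + 6)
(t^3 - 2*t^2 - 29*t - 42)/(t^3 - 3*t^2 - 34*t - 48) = (t - 7)/(t - 8)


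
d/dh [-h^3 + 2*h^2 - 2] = h*(4 - 3*h)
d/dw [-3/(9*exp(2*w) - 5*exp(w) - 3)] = (54*exp(w) - 15)*exp(w)/(-9*exp(2*w) + 5*exp(w) + 3)^2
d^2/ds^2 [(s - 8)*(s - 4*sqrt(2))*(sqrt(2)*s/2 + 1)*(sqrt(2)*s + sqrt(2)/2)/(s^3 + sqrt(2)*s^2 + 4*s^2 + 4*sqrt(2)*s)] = 4*(21*s^6 + 23*sqrt(2)*s^6 + 87*sqrt(2)*s^5 + 138*s^5 + 270*s^4 + 234*sqrt(2)*s^4 + 314*sqrt(2)*s^3 + 668*s^3 + 576*sqrt(2)*s^2 + 864*s^2 + 384*s + 768*sqrt(2)*s + 512)/(s^3*(s^6 + 3*sqrt(2)*s^5 + 12*s^5 + 36*sqrt(2)*s^4 + 54*s^4 + 136*s^3 + 146*sqrt(2)*s^3 + 288*s^2 + 216*sqrt(2)*s^2 + 96*sqrt(2)*s + 384*s + 128*sqrt(2)))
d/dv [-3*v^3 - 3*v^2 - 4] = 3*v*(-3*v - 2)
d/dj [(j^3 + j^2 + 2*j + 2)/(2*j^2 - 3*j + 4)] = (2*j^4 - 6*j^3 + 5*j^2 + 14)/(4*j^4 - 12*j^3 + 25*j^2 - 24*j + 16)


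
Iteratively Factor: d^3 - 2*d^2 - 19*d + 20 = (d + 4)*(d^2 - 6*d + 5) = (d - 5)*(d + 4)*(d - 1)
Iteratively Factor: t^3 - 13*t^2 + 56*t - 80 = (t - 4)*(t^2 - 9*t + 20) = (t - 4)^2*(t - 5)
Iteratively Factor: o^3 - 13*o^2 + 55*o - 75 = (o - 5)*(o^2 - 8*o + 15) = (o - 5)^2*(o - 3)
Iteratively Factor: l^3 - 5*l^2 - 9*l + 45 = (l - 3)*(l^2 - 2*l - 15) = (l - 5)*(l - 3)*(l + 3)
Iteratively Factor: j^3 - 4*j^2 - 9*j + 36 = (j + 3)*(j^2 - 7*j + 12) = (j - 4)*(j + 3)*(j - 3)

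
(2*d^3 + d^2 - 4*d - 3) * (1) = 2*d^3 + d^2 - 4*d - 3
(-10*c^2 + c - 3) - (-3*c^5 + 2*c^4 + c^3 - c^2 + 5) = 3*c^5 - 2*c^4 - c^3 - 9*c^2 + c - 8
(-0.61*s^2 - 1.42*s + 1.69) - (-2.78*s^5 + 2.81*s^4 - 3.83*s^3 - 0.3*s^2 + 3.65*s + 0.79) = 2.78*s^5 - 2.81*s^4 + 3.83*s^3 - 0.31*s^2 - 5.07*s + 0.9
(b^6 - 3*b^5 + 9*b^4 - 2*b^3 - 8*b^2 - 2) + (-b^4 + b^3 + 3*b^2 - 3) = b^6 - 3*b^5 + 8*b^4 - b^3 - 5*b^2 - 5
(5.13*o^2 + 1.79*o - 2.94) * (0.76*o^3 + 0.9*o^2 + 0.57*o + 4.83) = 3.8988*o^5 + 5.9774*o^4 + 2.3007*o^3 + 23.1522*o^2 + 6.9699*o - 14.2002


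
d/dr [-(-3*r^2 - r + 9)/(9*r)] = 1/3 + r^(-2)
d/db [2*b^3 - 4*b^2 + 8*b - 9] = 6*b^2 - 8*b + 8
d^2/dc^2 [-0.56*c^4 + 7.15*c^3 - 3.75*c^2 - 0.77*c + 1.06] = -6.72*c^2 + 42.9*c - 7.5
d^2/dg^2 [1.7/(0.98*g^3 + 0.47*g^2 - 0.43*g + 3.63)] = (-(9.996*g + 1.598)*(0.98*g^3 + 0.47*g^2 - 0.43*g + 3.63) + 1.7*(2.94*g^2 + 0.94*g - 0.43)*(5.88*g^2 + 1.88*g - 0.86))/(0.98*g^3 + 0.47*g^2 - 0.43*g + 3.63)^3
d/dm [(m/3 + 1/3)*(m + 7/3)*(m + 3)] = m^2 + 38*m/9 + 37/9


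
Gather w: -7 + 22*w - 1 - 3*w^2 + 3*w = -3*w^2 + 25*w - 8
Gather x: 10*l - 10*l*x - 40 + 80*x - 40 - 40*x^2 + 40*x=10*l - 40*x^2 + x*(120 - 10*l) - 80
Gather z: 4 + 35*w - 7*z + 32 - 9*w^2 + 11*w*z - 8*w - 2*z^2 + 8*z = -9*w^2 + 27*w - 2*z^2 + z*(11*w + 1) + 36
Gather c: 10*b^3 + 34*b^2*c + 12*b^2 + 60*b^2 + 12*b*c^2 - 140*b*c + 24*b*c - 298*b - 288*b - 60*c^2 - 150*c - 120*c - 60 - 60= 10*b^3 + 72*b^2 - 586*b + c^2*(12*b - 60) + c*(34*b^2 - 116*b - 270) - 120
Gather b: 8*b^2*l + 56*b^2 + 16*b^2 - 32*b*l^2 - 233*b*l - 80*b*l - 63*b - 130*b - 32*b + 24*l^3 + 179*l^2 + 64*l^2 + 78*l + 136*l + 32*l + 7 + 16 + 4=b^2*(8*l + 72) + b*(-32*l^2 - 313*l - 225) + 24*l^3 + 243*l^2 + 246*l + 27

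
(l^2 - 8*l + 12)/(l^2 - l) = (l^2 - 8*l + 12)/(l*(l - 1))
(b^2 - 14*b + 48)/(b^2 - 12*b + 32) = (b - 6)/(b - 4)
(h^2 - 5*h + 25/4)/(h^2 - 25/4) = (2*h - 5)/(2*h + 5)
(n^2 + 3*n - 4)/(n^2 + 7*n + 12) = (n - 1)/(n + 3)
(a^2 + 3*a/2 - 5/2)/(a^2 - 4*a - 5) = (-2*a^2 - 3*a + 5)/(2*(-a^2 + 4*a + 5))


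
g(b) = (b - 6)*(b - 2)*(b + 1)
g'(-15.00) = 889.00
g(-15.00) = -4998.00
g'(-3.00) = 73.00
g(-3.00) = -90.00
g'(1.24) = -8.75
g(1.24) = 8.10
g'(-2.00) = 44.00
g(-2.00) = -32.00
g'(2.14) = -12.22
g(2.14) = -1.70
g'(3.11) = -10.52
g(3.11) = -13.18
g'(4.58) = 2.81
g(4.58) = -20.44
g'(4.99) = 8.84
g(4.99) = -18.09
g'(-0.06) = 4.85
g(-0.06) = 11.73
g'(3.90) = -4.97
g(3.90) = -19.55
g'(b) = (b - 6)*(b - 2) + (b - 6)*(b + 1) + (b - 2)*(b + 1)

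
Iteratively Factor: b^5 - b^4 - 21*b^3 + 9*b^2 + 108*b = (b - 4)*(b^4 + 3*b^3 - 9*b^2 - 27*b) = (b - 4)*(b + 3)*(b^3 - 9*b) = (b - 4)*(b + 3)^2*(b^2 - 3*b) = (b - 4)*(b - 3)*(b + 3)^2*(b)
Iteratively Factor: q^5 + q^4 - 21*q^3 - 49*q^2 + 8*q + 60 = (q - 1)*(q^4 + 2*q^3 - 19*q^2 - 68*q - 60) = (q - 1)*(q + 2)*(q^3 - 19*q - 30) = (q - 1)*(q + 2)^2*(q^2 - 2*q - 15) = (q - 5)*(q - 1)*(q + 2)^2*(q + 3)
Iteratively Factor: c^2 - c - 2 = (c - 2)*(c + 1)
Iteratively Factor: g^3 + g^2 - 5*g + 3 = (g - 1)*(g^2 + 2*g - 3) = (g - 1)^2*(g + 3)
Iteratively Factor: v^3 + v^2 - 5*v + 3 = (v - 1)*(v^2 + 2*v - 3) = (v - 1)*(v + 3)*(v - 1)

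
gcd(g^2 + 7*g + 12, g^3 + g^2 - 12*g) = g + 4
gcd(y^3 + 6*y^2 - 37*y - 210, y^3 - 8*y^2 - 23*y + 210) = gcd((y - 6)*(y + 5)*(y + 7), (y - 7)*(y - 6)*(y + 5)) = y^2 - y - 30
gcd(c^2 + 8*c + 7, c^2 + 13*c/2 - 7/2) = c + 7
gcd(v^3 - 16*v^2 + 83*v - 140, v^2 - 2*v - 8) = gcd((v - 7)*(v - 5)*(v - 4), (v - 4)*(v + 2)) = v - 4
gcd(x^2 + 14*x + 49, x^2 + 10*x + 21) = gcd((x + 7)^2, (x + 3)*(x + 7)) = x + 7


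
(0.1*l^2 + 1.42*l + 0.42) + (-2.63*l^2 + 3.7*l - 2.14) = -2.53*l^2 + 5.12*l - 1.72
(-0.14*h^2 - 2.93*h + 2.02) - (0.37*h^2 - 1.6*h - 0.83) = -0.51*h^2 - 1.33*h + 2.85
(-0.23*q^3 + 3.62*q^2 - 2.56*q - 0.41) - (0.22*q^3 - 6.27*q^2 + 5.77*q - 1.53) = -0.45*q^3 + 9.89*q^2 - 8.33*q + 1.12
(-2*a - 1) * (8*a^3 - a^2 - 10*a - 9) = -16*a^4 - 6*a^3 + 21*a^2 + 28*a + 9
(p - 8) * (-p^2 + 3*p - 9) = -p^3 + 11*p^2 - 33*p + 72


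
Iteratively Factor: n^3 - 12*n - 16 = (n + 2)*(n^2 - 2*n - 8) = (n + 2)^2*(n - 4)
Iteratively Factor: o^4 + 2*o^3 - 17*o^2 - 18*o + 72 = (o - 3)*(o^3 + 5*o^2 - 2*o - 24) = (o - 3)*(o + 4)*(o^2 + o - 6) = (o - 3)*(o + 3)*(o + 4)*(o - 2)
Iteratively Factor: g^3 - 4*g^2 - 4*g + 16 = (g - 2)*(g^2 - 2*g - 8) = (g - 4)*(g - 2)*(g + 2)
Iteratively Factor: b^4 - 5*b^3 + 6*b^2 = (b - 3)*(b^3 - 2*b^2) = b*(b - 3)*(b^2 - 2*b) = b*(b - 3)*(b - 2)*(b)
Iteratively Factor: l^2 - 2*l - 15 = (l + 3)*(l - 5)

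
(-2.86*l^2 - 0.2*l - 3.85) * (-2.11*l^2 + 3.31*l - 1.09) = 6.0346*l^4 - 9.0446*l^3 + 10.5789*l^2 - 12.5255*l + 4.1965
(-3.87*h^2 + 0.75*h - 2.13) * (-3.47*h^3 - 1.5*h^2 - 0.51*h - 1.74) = 13.4289*h^5 + 3.2025*h^4 + 8.2398*h^3 + 9.5463*h^2 - 0.2187*h + 3.7062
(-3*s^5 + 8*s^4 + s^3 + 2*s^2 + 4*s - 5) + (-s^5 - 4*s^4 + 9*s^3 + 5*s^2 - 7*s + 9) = -4*s^5 + 4*s^4 + 10*s^3 + 7*s^2 - 3*s + 4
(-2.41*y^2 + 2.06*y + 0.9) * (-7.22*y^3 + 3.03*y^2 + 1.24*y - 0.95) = 17.4002*y^5 - 22.1755*y^4 - 3.2446*y^3 + 7.5709*y^2 - 0.841*y - 0.855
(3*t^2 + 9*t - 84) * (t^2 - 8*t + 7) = 3*t^4 - 15*t^3 - 135*t^2 + 735*t - 588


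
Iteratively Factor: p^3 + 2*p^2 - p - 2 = (p + 2)*(p^2 - 1) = (p + 1)*(p + 2)*(p - 1)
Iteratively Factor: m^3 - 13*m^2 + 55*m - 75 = (m - 5)*(m^2 - 8*m + 15) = (m - 5)*(m - 3)*(m - 5)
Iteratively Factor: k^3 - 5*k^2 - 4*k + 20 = (k - 2)*(k^2 - 3*k - 10) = (k - 2)*(k + 2)*(k - 5)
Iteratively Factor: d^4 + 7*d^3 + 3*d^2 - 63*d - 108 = (d - 3)*(d^3 + 10*d^2 + 33*d + 36) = (d - 3)*(d + 4)*(d^2 + 6*d + 9) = (d - 3)*(d + 3)*(d + 4)*(d + 3)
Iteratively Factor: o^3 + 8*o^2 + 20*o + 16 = (o + 2)*(o^2 + 6*o + 8) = (o + 2)^2*(o + 4)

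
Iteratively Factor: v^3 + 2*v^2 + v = (v + 1)*(v^2 + v) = v*(v + 1)*(v + 1)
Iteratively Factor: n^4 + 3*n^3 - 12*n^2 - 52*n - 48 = (n + 2)*(n^3 + n^2 - 14*n - 24) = (n + 2)*(n + 3)*(n^2 - 2*n - 8) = (n + 2)^2*(n + 3)*(n - 4)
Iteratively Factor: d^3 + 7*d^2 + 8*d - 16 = (d - 1)*(d^2 + 8*d + 16) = (d - 1)*(d + 4)*(d + 4)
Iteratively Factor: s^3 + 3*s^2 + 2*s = (s + 1)*(s^2 + 2*s) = s*(s + 1)*(s + 2)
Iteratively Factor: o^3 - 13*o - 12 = (o - 4)*(o^2 + 4*o + 3) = (o - 4)*(o + 1)*(o + 3)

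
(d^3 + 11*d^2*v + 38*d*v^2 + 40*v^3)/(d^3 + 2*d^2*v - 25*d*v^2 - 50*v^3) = (-d - 4*v)/(-d + 5*v)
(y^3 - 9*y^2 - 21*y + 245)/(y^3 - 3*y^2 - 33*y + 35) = (y - 7)/(y - 1)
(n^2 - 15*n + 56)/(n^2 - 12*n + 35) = (n - 8)/(n - 5)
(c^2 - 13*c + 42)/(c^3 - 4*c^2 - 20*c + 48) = (c - 7)/(c^2 + 2*c - 8)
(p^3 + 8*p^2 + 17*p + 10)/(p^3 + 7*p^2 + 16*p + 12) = (p^2 + 6*p + 5)/(p^2 + 5*p + 6)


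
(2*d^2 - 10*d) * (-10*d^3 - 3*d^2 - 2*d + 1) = -20*d^5 + 94*d^4 + 26*d^3 + 22*d^2 - 10*d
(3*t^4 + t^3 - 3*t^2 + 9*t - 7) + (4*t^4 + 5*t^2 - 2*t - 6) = 7*t^4 + t^3 + 2*t^2 + 7*t - 13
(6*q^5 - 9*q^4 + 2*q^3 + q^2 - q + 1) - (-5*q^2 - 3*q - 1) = 6*q^5 - 9*q^4 + 2*q^3 + 6*q^2 + 2*q + 2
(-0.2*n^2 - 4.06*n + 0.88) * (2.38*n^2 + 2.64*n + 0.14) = -0.476*n^4 - 10.1908*n^3 - 8.652*n^2 + 1.7548*n + 0.1232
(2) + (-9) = -7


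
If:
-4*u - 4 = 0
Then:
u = -1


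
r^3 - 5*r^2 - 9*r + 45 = (r - 5)*(r - 3)*(r + 3)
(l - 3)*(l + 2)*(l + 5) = l^3 + 4*l^2 - 11*l - 30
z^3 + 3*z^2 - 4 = (z - 1)*(z + 2)^2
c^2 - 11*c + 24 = (c - 8)*(c - 3)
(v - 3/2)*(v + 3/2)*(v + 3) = v^3 + 3*v^2 - 9*v/4 - 27/4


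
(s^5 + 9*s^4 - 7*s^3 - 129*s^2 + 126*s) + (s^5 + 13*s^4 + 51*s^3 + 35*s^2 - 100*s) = 2*s^5 + 22*s^4 + 44*s^3 - 94*s^2 + 26*s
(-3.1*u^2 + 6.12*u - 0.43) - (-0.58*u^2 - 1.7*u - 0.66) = -2.52*u^2 + 7.82*u + 0.23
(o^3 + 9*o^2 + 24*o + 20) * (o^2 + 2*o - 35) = o^5 + 11*o^4 + 7*o^3 - 247*o^2 - 800*o - 700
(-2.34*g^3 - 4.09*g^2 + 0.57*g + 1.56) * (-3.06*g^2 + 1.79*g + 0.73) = 7.1604*g^5 + 8.3268*g^4 - 10.7735*g^3 - 6.739*g^2 + 3.2085*g + 1.1388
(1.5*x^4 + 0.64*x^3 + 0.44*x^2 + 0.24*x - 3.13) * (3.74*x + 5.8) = 5.61*x^5 + 11.0936*x^4 + 5.3576*x^3 + 3.4496*x^2 - 10.3142*x - 18.154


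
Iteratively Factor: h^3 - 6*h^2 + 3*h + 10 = (h - 5)*(h^2 - h - 2) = (h - 5)*(h - 2)*(h + 1)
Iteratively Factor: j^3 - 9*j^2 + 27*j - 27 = (j - 3)*(j^2 - 6*j + 9) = (j - 3)^2*(j - 3)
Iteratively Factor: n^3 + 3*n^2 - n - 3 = (n + 3)*(n^2 - 1) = (n - 1)*(n + 3)*(n + 1)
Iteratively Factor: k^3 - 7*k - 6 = (k + 1)*(k^2 - k - 6) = (k - 3)*(k + 1)*(k + 2)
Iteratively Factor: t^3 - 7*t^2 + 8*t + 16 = (t + 1)*(t^2 - 8*t + 16) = (t - 4)*(t + 1)*(t - 4)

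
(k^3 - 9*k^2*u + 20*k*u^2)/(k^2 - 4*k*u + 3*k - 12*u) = k*(k - 5*u)/(k + 3)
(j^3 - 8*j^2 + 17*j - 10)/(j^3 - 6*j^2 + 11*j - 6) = (j - 5)/(j - 3)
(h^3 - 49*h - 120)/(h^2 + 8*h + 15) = h - 8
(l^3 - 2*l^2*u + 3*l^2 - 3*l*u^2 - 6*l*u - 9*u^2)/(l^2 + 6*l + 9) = (l^2 - 2*l*u - 3*u^2)/(l + 3)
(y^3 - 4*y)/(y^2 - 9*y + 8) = y*(y^2 - 4)/(y^2 - 9*y + 8)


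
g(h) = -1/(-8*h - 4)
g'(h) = -8/(-8*h - 4)^2 = -1/(2*(2*h + 1)^2)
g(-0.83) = -0.38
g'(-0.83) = -1.15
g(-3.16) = -0.05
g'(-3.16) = -0.02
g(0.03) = 0.24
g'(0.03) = -0.44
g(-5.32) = -0.03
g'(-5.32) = -0.01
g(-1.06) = -0.22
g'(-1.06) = -0.40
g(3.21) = 0.03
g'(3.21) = -0.01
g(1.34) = 0.07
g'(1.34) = -0.04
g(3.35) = 0.03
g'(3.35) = -0.01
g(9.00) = 0.01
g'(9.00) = 0.00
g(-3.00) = -0.05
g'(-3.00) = -0.02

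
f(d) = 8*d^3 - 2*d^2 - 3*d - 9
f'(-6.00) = 885.00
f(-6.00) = -1791.00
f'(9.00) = 1905.00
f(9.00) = 5634.00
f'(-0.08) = -2.53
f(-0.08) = -8.78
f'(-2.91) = 211.87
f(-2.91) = -214.34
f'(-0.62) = 8.71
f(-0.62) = -9.82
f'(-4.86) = 583.31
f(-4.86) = -959.99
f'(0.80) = 9.16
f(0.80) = -8.58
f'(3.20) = 229.96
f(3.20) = 223.06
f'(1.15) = 24.14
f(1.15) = -2.93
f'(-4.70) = 545.96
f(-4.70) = -869.66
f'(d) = 24*d^2 - 4*d - 3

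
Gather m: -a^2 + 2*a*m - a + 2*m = -a^2 - a + m*(2*a + 2)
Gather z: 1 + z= z + 1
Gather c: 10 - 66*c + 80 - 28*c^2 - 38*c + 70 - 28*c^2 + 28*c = -56*c^2 - 76*c + 160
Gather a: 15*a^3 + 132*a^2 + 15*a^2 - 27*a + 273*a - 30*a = 15*a^3 + 147*a^2 + 216*a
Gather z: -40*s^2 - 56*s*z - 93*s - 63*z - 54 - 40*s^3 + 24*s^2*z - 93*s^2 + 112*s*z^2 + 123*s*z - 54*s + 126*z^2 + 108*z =-40*s^3 - 133*s^2 - 147*s + z^2*(112*s + 126) + z*(24*s^2 + 67*s + 45) - 54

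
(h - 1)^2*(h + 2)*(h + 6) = h^4 + 6*h^3 - 3*h^2 - 16*h + 12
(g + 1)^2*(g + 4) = g^3 + 6*g^2 + 9*g + 4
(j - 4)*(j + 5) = j^2 + j - 20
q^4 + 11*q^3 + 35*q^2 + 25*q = q*(q + 1)*(q + 5)^2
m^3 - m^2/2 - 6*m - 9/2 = (m - 3)*(m + 1)*(m + 3/2)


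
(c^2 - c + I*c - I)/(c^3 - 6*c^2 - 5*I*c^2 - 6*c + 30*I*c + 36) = (c^2 + c*(-1 + I) - I)/(c^3 + c^2*(-6 - 5*I) + c*(-6 + 30*I) + 36)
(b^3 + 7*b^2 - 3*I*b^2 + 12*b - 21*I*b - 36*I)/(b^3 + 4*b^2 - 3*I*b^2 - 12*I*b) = (b + 3)/b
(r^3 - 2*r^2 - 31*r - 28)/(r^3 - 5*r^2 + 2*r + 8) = (r^2 - 3*r - 28)/(r^2 - 6*r + 8)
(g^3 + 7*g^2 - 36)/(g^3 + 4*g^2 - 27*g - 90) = (g - 2)/(g - 5)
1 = 1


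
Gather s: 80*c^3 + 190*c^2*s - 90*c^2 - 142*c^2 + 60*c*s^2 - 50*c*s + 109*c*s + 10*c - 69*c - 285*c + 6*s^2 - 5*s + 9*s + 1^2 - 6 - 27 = 80*c^3 - 232*c^2 - 344*c + s^2*(60*c + 6) + s*(190*c^2 + 59*c + 4) - 32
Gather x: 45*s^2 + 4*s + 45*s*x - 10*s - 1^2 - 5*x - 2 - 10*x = 45*s^2 - 6*s + x*(45*s - 15) - 3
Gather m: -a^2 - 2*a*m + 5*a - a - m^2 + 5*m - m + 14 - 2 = -a^2 + 4*a - m^2 + m*(4 - 2*a) + 12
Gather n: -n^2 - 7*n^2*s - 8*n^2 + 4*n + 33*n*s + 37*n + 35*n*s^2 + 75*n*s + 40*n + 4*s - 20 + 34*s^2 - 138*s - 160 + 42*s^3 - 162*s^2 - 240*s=n^2*(-7*s - 9) + n*(35*s^2 + 108*s + 81) + 42*s^3 - 128*s^2 - 374*s - 180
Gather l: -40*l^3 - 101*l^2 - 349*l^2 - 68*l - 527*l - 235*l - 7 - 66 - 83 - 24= -40*l^3 - 450*l^2 - 830*l - 180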